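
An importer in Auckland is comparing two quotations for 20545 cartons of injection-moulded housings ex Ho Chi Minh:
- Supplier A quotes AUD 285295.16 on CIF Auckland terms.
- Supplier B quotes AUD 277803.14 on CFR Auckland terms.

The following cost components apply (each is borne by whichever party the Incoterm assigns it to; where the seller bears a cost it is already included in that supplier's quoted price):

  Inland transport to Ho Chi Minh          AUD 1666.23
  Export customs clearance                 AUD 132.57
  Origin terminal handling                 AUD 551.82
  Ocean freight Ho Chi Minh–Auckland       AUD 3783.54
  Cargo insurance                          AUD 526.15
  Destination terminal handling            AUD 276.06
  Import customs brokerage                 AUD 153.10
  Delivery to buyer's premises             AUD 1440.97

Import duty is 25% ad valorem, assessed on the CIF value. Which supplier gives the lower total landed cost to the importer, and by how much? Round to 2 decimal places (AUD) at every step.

Supplier A (CIF):
The CIF price already equals the CIF value: 285295.16
Import duty = 285295.16 × 25% = 71323.79
Buyer bears (A): 276.06 + 153.10 + 1440.97 = 1870.13
Landed cost (A) = invoice 285295.16 + 1870.13 + duty 71323.79 = 358489.08
Supplier B (CFR):
CIF value = CFR price + insurance = 277803.14 + 526.15 = 278329.29
Import duty = 278329.29 × 25% = 69582.32
Buyer bears (B): 526.15 + 276.06 + 153.10 + 1440.97 = 2396.28
Landed cost (B) = invoice 277803.14 + 2396.28 + duty 69582.32 = 349781.74
Difference = |358489.08 − 349781.74| = 8707.34

Supplier B is cheaper by AUD 8707.34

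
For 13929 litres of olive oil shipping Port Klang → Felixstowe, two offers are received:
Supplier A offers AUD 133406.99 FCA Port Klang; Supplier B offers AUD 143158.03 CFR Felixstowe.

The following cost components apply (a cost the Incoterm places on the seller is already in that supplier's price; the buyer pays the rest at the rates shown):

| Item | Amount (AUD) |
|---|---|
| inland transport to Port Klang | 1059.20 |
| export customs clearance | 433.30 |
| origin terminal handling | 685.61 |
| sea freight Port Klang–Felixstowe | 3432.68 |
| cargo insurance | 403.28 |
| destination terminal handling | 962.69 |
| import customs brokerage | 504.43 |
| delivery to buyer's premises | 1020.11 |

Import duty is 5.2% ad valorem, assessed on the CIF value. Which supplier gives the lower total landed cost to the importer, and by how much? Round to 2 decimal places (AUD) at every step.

Supplier A is cheaper by AUD 5925.65

Supplier A (FCA):
CIF value = FCA price + origin terminal + freight + insurance = 133406.99 + 685.61 + 3432.68 + 403.28 = 137928.56
Import duty = 137928.56 × 5.2% = 7172.29
Buyer bears (A): 685.61 + 3432.68 + 403.28 + 962.69 + 504.43 + 1020.11 = 7008.80
Landed cost (A) = invoice 133406.99 + 7008.80 + duty 7172.29 = 147588.08
Supplier B (CFR):
CIF value = CFR price + insurance = 143158.03 + 403.28 = 143561.31
Import duty = 143561.31 × 5.2% = 7465.19
Buyer bears (B): 403.28 + 962.69 + 504.43 + 1020.11 = 2890.51
Landed cost (B) = invoice 143158.03 + 2890.51 + duty 7465.19 = 153513.73
Difference = |147588.08 − 153513.73| = 5925.65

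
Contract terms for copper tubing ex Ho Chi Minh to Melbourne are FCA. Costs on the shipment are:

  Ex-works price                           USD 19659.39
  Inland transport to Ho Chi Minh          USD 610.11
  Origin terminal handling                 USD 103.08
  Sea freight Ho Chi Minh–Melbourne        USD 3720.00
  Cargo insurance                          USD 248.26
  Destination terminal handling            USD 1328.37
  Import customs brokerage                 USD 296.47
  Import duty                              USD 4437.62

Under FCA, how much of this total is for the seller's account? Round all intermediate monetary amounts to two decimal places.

Seller's account: USD 20269.50

FCA: the seller delivers export-cleared goods to the carrier; the buyer bears costs from that point.
Seller's account: goods 19659.39 + inland to port 610.11 = 20269.50
Buyer's account: origin terminal 103.08 + freight 3720.00 + insurance 248.26 + destination terminal 1328.37 + brokerage 296.47 + duty 4437.62 = 10133.80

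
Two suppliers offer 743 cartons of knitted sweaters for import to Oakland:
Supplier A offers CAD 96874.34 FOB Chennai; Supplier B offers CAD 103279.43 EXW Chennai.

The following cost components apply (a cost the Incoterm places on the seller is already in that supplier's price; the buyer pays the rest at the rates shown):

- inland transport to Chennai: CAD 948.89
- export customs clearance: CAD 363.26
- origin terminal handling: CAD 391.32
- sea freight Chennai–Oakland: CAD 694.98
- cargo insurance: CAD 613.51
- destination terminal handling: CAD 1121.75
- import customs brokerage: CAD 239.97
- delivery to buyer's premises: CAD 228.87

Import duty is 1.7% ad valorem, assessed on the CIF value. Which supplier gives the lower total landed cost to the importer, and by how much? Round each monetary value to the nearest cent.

Supplier A (FOB):
CIF value = FOB price + freight + insurance = 96874.34 + 694.98 + 613.51 = 98182.83
Import duty = 98182.83 × 1.7% = 1669.11
Buyer bears (A): 694.98 + 613.51 + 1121.75 + 239.97 + 228.87 = 2899.08
Landed cost (A) = invoice 96874.34 + 2899.08 + duty 1669.11 = 101442.53
Supplier B (EXW):
CIF value = EXW price + inland to port + export clearance + origin terminal + freight + insurance = 103279.43 + 948.89 + 363.26 + 391.32 + 694.98 + 613.51 = 106291.39
Import duty = 106291.39 × 1.7% = 1806.95
Buyer bears (B): 948.89 + 363.26 + 391.32 + 694.98 + 613.51 + 1121.75 + 239.97 + 228.87 = 4602.55
Landed cost (B) = invoice 103279.43 + 4602.55 + duty 1806.95 = 109688.93
Difference = |101442.53 − 109688.93| = 8246.40

Supplier A is cheaper by CAD 8246.40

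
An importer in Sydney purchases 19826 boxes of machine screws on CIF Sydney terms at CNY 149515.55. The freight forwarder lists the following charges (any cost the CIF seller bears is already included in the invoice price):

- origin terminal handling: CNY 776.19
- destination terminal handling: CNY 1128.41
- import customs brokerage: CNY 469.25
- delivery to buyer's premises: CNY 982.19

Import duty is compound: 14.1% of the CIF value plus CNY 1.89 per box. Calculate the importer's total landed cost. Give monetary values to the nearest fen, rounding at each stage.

CIF: the seller pays costs through ocean freight and marine insurance to the destination port.
Already in the invoice (seller's account under CIF): origin terminal — exclude.
The CIF price already equals the CIF value: 149515.55
Ad valorem component: 149515.55 × 14.1% = 21081.69
Specific component: 19826 × 1.89 = 37471.14
Import duty = 21081.69 + 37471.14 = 58552.83
Buyer bears: destination terminal 1128.41 + brokerage 469.25 + delivery 982.19 + duty 58552.83 = 61132.68
Landed cost = invoice 149515.55 + 61132.68 = 210648.23

Total landed cost: CNY 210648.23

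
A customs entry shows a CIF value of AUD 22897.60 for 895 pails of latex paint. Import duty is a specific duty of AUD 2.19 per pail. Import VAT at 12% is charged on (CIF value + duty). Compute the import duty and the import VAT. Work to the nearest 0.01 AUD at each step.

Import duty = 895 × 2.19 = 1960.05
VAT base = CIF + duty = 22897.60 + 1960.05 = 24857.65
Import VAT = 24857.65 × 12% = 2982.92

Import duty: AUD 1960.05; import VAT: AUD 2982.92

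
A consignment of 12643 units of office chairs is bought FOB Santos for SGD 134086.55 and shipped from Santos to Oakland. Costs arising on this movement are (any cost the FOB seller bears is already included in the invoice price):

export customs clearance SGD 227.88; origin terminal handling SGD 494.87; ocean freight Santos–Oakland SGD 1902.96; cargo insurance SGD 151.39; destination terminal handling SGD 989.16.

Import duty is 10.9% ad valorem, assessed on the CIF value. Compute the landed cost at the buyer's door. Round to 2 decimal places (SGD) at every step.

Total landed cost: SGD 151969.42

FOB: the seller bears costs until goods are on board at the origin port; the buyer bears freight, insurance and all costs thereafter.
Already in the invoice (seller's account under FOB): export clearance, origin terminal — exclude.
CIF value = FOB price + freight + insurance = 134086.55 + 1902.96 + 151.39 = 136140.90
Import duty = 136140.90 × 10.9% = 14839.36
Buyer bears: freight 1902.96 + insurance 151.39 + destination terminal 989.16 + duty 14839.36 = 17882.87
Landed cost = invoice 134086.55 + 17882.87 = 151969.42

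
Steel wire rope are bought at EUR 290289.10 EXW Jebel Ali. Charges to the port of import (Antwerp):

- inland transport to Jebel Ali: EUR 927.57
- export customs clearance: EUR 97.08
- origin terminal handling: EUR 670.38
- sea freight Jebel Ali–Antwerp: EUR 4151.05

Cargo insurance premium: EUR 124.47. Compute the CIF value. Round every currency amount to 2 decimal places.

CIF = EXW price + pre-shipment costs + freight + insurance
CIF = 290289.10 + 927.57 + 97.08 + 670.38 + 4151.05 + 124.47 = 296259.65

CIF value: EUR 296259.65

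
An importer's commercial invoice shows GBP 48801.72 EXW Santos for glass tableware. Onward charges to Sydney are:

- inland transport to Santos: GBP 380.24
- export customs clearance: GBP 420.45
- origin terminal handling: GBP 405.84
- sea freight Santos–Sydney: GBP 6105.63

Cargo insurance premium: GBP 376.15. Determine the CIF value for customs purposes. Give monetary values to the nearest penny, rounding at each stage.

CIF value: GBP 56490.03

CIF = EXW price + pre-shipment costs + freight + insurance
CIF = 48801.72 + 380.24 + 420.45 + 405.84 + 6105.63 + 376.15 = 56490.03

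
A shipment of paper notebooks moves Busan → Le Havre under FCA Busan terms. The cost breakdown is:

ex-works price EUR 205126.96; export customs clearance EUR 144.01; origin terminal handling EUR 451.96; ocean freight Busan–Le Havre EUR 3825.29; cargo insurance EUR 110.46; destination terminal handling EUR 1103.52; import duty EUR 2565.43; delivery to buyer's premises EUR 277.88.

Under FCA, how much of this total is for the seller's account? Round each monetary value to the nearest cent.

Seller's account: EUR 205270.97

FCA: the seller delivers export-cleared goods to the carrier; the buyer bears costs from that point.
Seller's account: goods 205126.96 + export clearance 144.01 = 205270.97
Buyer's account: origin terminal 451.96 + freight 3825.29 + insurance 110.46 + destination terminal 1103.52 + duty 2565.43 + delivery 277.88 = 8334.54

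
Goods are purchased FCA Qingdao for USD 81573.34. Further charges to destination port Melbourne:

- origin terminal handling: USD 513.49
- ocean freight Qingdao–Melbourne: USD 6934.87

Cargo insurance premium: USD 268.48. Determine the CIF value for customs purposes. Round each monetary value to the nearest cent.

CIF = FCA price + pre-shipment costs + freight + insurance
CIF = 81573.34 + 513.49 + 6934.87 + 268.48 = 89290.18

CIF value: USD 89290.18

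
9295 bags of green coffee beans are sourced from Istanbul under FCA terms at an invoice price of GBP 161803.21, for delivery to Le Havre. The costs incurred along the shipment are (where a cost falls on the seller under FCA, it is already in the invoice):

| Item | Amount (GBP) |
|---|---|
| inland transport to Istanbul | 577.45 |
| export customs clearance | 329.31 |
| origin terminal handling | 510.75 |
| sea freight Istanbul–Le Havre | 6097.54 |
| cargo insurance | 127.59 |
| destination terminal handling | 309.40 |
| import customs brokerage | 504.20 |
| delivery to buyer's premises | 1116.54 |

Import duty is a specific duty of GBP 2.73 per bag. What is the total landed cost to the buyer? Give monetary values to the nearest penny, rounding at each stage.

FCA: the seller delivers export-cleared goods to the carrier; the buyer bears costs from that point.
Already in the invoice (seller's account under FCA): inland to port, export clearance — exclude.
CIF value = FCA price + origin terminal + freight + insurance = 161803.21 + 510.75 + 6097.54 + 127.59 = 168539.09
Import duty = 9295 × 2.73 = 25375.35
Buyer bears: origin terminal 510.75 + freight 6097.54 + insurance 127.59 + destination terminal 309.40 + brokerage 504.20 + delivery 1116.54 + duty 25375.35 = 34041.37
Landed cost = invoice 161803.21 + 34041.37 = 195844.58

Total landed cost: GBP 195844.58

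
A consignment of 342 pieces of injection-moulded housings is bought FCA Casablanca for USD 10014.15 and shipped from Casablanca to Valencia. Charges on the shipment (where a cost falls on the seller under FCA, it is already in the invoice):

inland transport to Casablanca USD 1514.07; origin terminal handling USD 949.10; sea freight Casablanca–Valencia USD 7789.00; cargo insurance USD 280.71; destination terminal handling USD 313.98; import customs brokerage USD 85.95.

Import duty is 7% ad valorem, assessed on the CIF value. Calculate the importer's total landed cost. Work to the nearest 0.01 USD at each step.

Total landed cost: USD 20765.20

FCA: the seller delivers export-cleared goods to the carrier; the buyer bears costs from that point.
Already in the invoice (seller's account under FCA): inland to port — exclude.
CIF value = FCA price + origin terminal + freight + insurance = 10014.15 + 949.10 + 7789.00 + 280.71 = 19032.96
Import duty = 19032.96 × 7% = 1332.31
Buyer bears: origin terminal 949.10 + freight 7789.00 + insurance 280.71 + destination terminal 313.98 + brokerage 85.95 + duty 1332.31 = 10751.05
Landed cost = invoice 10014.15 + 10751.05 = 20765.20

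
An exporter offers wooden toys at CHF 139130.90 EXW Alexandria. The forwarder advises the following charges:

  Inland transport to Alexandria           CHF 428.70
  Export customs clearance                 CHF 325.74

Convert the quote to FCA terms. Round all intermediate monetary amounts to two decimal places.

FCA price: CHF 139885.34

From EXW to FCA, the seller additionally bears: inland to port, export clearance.
FCA price = 139130.90 + 428.70 + 325.74 = 139885.34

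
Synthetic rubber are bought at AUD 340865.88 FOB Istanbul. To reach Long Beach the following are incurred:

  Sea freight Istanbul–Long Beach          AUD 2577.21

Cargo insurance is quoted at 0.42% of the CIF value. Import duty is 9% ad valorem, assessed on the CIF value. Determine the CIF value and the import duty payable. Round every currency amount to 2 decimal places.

Let C be the CIF value. C = FOB price + freight + 0.42% × C
C − 0.42% × C = 340865.88 + 2577.21
0.9958 × C = 343443.09
C = 343443.09 / 0.9958 = 344891.63
Insurance premium = 0.42% × 344891.63 = 1448.54
Import duty = 344891.63 × 9% = 31040.25

CIF value: AUD 344891.63; import duty: AUD 31040.25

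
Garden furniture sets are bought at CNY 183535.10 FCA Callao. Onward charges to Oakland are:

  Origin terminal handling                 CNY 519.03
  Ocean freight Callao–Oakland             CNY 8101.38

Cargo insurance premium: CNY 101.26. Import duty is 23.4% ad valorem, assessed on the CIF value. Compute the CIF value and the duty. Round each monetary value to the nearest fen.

CIF value: CNY 192256.77; import duty: CNY 44988.08

CIF = FCA price + pre-shipment costs + freight + insurance
CIF = 183535.10 + 519.03 + 8101.38 + 101.26 = 192256.77
Import duty = 192256.77 × 23.4% = 44988.08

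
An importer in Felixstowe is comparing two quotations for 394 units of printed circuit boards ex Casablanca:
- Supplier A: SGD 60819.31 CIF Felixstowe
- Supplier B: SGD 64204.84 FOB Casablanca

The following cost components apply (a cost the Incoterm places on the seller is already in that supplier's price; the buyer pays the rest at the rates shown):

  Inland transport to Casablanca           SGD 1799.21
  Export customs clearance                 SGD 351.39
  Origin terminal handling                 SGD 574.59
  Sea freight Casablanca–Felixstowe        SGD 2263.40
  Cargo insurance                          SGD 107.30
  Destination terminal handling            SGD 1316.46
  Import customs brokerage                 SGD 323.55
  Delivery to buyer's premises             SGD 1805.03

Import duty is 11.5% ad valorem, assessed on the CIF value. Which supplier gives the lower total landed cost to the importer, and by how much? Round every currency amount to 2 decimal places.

Supplier A (CIF):
The CIF price already equals the CIF value: 60819.31
Import duty = 60819.31 × 11.5% = 6994.22
Buyer bears (A): 1316.46 + 323.55 + 1805.03 = 3445.04
Landed cost (A) = invoice 60819.31 + 3445.04 + duty 6994.22 = 71258.57
Supplier B (FOB):
CIF value = FOB price + freight + insurance = 64204.84 + 2263.40 + 107.30 = 66575.54
Import duty = 66575.54 × 11.5% = 7656.19
Buyer bears (B): 2263.40 + 107.30 + 1316.46 + 323.55 + 1805.03 = 5815.74
Landed cost (B) = invoice 64204.84 + 5815.74 + duty 7656.19 = 77676.77
Difference = |71258.57 − 77676.77| = 6418.20

Supplier A is cheaper by SGD 6418.20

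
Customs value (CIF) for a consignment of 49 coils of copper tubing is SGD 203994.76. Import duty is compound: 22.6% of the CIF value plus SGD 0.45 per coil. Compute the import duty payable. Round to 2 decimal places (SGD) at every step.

Ad valorem component: 203994.76 × 22.6% = 46102.82
Specific component: 49 × 0.45 = 22.05
Import duty = 46102.82 + 22.05 = 46124.87

Import duty: SGD 46124.87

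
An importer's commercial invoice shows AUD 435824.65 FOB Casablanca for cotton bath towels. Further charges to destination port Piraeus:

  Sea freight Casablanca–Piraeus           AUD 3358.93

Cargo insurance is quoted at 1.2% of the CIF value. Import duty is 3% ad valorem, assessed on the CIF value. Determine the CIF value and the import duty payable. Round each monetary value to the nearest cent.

CIF value: AUD 444517.79; import duty: AUD 13335.53

Let C be the CIF value. C = FOB price + freight + 1.2% × C
C − 1.2% × C = 435824.65 + 3358.93
0.988 × C = 439183.58
C = 439183.58 / 0.988 = 444517.79
Insurance premium = 1.2% × 444517.79 = 5334.21
Import duty = 444517.79 × 3% = 13335.53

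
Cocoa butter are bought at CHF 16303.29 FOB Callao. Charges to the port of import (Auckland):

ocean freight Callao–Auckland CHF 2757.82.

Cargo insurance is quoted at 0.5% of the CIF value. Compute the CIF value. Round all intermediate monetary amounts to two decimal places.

Let C be the CIF value. C = FOB price + freight + 0.5% × C
C − 0.5% × C = 16303.29 + 2757.82
0.995 × C = 19061.11
C = 19061.11 / 0.995 = 19156.89
Insurance premium = 0.5% × 19156.89 = 95.78

CIF value: CHF 19156.89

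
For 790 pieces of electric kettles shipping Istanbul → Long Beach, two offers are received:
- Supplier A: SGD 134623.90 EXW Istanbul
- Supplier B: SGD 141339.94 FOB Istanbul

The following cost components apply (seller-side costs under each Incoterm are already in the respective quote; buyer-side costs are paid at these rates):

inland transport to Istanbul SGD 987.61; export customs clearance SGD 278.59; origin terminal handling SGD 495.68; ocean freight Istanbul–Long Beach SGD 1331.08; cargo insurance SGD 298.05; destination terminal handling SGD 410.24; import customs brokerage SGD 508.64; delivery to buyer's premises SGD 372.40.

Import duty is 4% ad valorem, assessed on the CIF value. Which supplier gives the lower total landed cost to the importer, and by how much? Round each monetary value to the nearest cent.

Supplier A is cheaper by SGD 5152.32

Supplier A (EXW):
CIF value = EXW price + inland to port + export clearance + origin terminal + freight + insurance = 134623.90 + 987.61 + 278.59 + 495.68 + 1331.08 + 298.05 = 138014.91
Import duty = 138014.91 × 4% = 5520.60
Buyer bears (A): 987.61 + 278.59 + 495.68 + 1331.08 + 298.05 + 410.24 + 508.64 + 372.40 = 4682.29
Landed cost (A) = invoice 134623.90 + 4682.29 + duty 5520.60 = 144826.79
Supplier B (FOB):
CIF value = FOB price + freight + insurance = 141339.94 + 1331.08 + 298.05 = 142969.07
Import duty = 142969.07 × 4% = 5718.76
Buyer bears (B): 1331.08 + 298.05 + 410.24 + 508.64 + 372.40 = 2920.41
Landed cost (B) = invoice 141339.94 + 2920.41 + duty 5718.76 = 149979.11
Difference = |144826.79 − 149979.11| = 5152.32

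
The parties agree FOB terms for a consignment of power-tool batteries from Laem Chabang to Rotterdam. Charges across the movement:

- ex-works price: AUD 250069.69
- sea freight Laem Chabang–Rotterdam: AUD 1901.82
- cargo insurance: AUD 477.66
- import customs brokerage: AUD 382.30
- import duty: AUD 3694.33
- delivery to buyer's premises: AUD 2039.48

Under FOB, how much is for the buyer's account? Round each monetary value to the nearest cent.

FOB: the seller bears costs until goods are on board at the origin port; the buyer bears freight, insurance and all costs thereafter.
Seller's account: goods 250069.69 = 250069.69
Buyer's account: freight 1901.82 + insurance 477.66 + brokerage 382.30 + duty 3694.33 + delivery 2039.48 = 8495.59

Buyer's account: AUD 8495.59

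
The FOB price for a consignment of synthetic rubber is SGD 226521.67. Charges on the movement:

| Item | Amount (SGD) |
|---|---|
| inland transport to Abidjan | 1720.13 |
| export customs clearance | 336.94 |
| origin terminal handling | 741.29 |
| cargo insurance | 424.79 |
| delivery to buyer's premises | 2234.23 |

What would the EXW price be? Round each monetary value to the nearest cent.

Not relevant to the conversion: insurance, delivery — on the buyer under both terms; not part of either seller's price.
From FOB to EXW, the seller no longer bears: inland to port, export clearance, origin terminal.
EXW price = 226521.67 − 1720.13 − 336.94 − 741.29 = 223723.31

EXW price: SGD 223723.31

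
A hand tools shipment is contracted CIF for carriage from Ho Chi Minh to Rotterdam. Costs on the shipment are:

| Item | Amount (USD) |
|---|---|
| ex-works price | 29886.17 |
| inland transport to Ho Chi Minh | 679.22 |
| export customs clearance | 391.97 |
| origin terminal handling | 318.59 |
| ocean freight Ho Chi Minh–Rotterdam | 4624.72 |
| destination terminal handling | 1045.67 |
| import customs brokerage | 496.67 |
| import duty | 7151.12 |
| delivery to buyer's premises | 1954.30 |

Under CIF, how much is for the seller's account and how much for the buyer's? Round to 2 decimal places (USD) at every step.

Seller: USD 35900.67; buyer: USD 10647.76

CIF: the seller pays costs through ocean freight and marine insurance to the destination port.
Seller's account: goods 29886.17 + inland to port 679.22 + export clearance 391.97 + origin terminal 318.59 + freight 4624.72 = 35900.67
Buyer's account: destination terminal 1045.67 + brokerage 496.67 + duty 7151.12 + delivery 1954.30 = 10647.76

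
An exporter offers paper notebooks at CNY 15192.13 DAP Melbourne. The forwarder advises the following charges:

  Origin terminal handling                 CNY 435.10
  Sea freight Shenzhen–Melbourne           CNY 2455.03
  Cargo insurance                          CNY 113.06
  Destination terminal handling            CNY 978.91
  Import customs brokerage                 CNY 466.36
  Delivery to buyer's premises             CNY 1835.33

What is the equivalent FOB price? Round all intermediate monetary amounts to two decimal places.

FOB price: CNY 9809.80

Not relevant to the conversion: origin terminal — on the seller under both DAP and FOB; already in the DAP price and stays in the FOB price. brokerage — on the buyer under both terms; not part of either seller's price.
From DAP to FOB, the seller no longer bears: freight, insurance, destination terminal, delivery.
FOB price = 15192.13 − 2455.03 − 113.06 − 978.91 − 1835.33 = 9809.80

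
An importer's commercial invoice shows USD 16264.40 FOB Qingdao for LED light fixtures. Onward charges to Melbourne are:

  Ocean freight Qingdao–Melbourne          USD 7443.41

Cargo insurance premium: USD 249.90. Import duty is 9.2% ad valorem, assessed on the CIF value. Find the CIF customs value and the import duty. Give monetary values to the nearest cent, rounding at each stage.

CIF = FOB price + freight + insurance
CIF = 16264.40 + 7443.41 + 249.90 = 23957.71
Import duty = 23957.71 × 9.2% = 2204.11

CIF value: USD 23957.71; import duty: USD 2204.11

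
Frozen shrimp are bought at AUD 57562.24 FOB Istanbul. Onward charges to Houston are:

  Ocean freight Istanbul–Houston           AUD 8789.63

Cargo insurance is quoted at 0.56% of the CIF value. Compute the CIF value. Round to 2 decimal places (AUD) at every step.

Let C be the CIF value. C = FOB price + freight + 0.56% × C
C − 0.56% × C = 57562.24 + 8789.63
0.9944 × C = 66351.87
C = 66351.87 / 0.9944 = 66725.53
Insurance premium = 0.56% × 66725.53 = 373.66

CIF value: AUD 66725.53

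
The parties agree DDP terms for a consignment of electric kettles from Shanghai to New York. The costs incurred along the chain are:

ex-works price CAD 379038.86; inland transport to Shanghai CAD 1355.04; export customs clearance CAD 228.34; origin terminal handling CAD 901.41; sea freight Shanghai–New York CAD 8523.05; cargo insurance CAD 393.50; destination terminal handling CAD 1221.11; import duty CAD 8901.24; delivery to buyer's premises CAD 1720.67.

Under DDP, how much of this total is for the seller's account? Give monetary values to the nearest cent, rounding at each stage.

Seller's account: CAD 402283.22

DDP: the seller bears all costs including import duty.
Seller's account: goods 379038.86 + inland to port 1355.04 + export clearance 228.34 + origin terminal 901.41 + freight 8523.05 + insurance 393.50 + destination terminal 1221.11 + duty 8901.24 + delivery 1720.67 = 402283.22
Buyer's account: 0.00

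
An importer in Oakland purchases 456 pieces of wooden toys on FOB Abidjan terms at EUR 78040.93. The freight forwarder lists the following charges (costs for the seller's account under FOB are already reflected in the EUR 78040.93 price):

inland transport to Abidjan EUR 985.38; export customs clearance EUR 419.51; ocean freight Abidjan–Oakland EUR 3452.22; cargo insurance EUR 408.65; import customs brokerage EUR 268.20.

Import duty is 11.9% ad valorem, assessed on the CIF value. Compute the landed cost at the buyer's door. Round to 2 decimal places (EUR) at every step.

Total landed cost: EUR 91916.31

FOB: the seller bears costs until goods are on board at the origin port; the buyer bears freight, insurance and all costs thereafter.
Already in the invoice (seller's account under FOB): inland to port, export clearance — exclude.
CIF value = FOB price + freight + insurance = 78040.93 + 3452.22 + 408.65 = 81901.80
Import duty = 81901.80 × 11.9% = 9746.31
Buyer bears: freight 3452.22 + insurance 408.65 + brokerage 268.20 + duty 9746.31 = 13875.38
Landed cost = invoice 78040.93 + 13875.38 = 91916.31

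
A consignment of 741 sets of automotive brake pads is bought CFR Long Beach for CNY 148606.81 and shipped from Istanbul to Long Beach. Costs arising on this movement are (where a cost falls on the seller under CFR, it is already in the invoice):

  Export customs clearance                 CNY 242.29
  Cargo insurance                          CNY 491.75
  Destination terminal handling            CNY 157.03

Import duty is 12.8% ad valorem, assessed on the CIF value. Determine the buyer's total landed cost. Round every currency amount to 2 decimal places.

Total landed cost: CNY 168340.21

CFR: the seller pays costs through ocean freight to the destination port, but not insurance.
Already in the invoice (seller's account under CFR): export clearance — exclude.
CIF value = CFR price + insurance = 148606.81 + 491.75 = 149098.56
Import duty = 149098.56 × 12.8% = 19084.62
Buyer bears: insurance 491.75 + destination terminal 157.03 + duty 19084.62 = 19733.40
Landed cost = invoice 148606.81 + 19733.40 = 168340.21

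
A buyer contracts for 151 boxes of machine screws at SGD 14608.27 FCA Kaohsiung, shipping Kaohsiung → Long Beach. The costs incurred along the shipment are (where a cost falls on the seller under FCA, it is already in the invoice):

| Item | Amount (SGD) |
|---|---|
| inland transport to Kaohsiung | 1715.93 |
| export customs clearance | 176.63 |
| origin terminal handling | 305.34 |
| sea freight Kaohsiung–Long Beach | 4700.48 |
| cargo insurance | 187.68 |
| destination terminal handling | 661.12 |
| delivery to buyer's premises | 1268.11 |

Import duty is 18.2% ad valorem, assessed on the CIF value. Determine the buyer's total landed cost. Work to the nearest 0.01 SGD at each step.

FCA: the seller delivers export-cleared goods to the carrier; the buyer bears costs from that point.
Already in the invoice (seller's account under FCA): inland to port, export clearance — exclude.
CIF value = FCA price + origin terminal + freight + insurance = 14608.27 + 305.34 + 4700.48 + 187.68 = 19801.77
Import duty = 19801.77 × 18.2% = 3603.92
Buyer bears: origin terminal 305.34 + freight 4700.48 + insurance 187.68 + destination terminal 661.12 + delivery 1268.11 + duty 3603.92 = 10726.65
Landed cost = invoice 14608.27 + 10726.65 = 25334.92

Total landed cost: SGD 25334.92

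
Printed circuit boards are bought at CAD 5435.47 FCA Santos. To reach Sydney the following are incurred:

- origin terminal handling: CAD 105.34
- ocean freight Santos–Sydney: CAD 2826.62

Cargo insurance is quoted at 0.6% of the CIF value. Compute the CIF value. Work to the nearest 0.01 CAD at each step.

Let C be the CIF value. C = FCA price + pre-shipment costs + freight + 0.6% × C
C − 0.6% × C = 5435.47 + 105.34 + 2826.62
0.994 × C = 8367.43
C = 8367.43 / 0.994 = 8417.94
Insurance premium = 0.6% × 8417.94 = 50.51

CIF value: CAD 8417.94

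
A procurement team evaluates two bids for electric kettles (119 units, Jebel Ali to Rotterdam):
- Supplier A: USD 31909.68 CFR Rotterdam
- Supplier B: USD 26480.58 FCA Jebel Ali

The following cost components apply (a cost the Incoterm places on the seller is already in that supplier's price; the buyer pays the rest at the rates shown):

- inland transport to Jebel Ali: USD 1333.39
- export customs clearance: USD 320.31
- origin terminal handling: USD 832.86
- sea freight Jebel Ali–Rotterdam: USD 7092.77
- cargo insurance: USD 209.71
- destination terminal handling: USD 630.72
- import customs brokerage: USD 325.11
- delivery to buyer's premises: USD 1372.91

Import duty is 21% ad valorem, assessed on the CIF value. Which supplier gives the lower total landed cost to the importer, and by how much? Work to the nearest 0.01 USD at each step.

Supplier A (CFR):
CIF value = CFR price + insurance = 31909.68 + 209.71 = 32119.39
Import duty = 32119.39 × 21% = 6745.07
Buyer bears (A): 209.71 + 630.72 + 325.11 + 1372.91 = 2538.45
Landed cost (A) = invoice 31909.68 + 2538.45 + duty 6745.07 = 41193.20
Supplier B (FCA):
CIF value = FCA price + origin terminal + freight + insurance = 26480.58 + 832.86 + 7092.77 + 209.71 = 34615.92
Import duty = 34615.92 × 21% = 7269.34
Buyer bears (B): 832.86 + 7092.77 + 209.71 + 630.72 + 325.11 + 1372.91 = 10464.08
Landed cost (B) = invoice 26480.58 + 10464.08 + duty 7269.34 = 44214.00
Difference = |41193.20 − 44214.00| = 3020.80

Supplier A is cheaper by USD 3020.80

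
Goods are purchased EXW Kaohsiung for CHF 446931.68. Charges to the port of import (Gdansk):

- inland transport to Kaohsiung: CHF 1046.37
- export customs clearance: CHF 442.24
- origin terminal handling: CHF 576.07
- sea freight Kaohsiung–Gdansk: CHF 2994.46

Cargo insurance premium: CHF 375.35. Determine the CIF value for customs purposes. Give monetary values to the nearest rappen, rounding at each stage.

CIF value: CHF 452366.17

CIF = EXW price + pre-shipment costs + freight + insurance
CIF = 446931.68 + 1046.37 + 442.24 + 576.07 + 2994.46 + 375.35 = 452366.17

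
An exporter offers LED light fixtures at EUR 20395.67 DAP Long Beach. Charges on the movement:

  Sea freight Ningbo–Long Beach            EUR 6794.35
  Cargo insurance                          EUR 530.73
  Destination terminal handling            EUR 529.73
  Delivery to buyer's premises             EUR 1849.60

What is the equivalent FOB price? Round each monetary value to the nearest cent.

From DAP to FOB, the seller no longer bears: freight, insurance, destination terminal, delivery.
FOB price = 20395.67 − 6794.35 − 530.73 − 529.73 − 1849.60 = 10691.26

FOB price: EUR 10691.26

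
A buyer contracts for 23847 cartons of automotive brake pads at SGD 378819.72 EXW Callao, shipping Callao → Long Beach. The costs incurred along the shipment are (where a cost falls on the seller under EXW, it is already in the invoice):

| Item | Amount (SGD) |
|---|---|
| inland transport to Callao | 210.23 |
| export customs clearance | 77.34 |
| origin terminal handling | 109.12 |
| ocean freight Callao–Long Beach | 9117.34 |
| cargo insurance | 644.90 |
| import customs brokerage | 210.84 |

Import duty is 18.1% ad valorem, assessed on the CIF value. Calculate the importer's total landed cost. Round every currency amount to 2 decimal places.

Total landed cost: SGD 459594.63

EXW: the seller makes goods available at their premises; the buyer bears all onward costs.
CIF value = EXW price + inland to port + export clearance + origin terminal + freight + insurance = 378819.72 + 210.23 + 77.34 + 109.12 + 9117.34 + 644.90 = 388978.65
Import duty = 388978.65 × 18.1% = 70405.14
Buyer bears: inland to port 210.23 + export clearance 77.34 + origin terminal 109.12 + freight 9117.34 + insurance 644.90 + brokerage 210.84 + duty 70405.14 = 80774.91
Landed cost = invoice 378819.72 + 80774.91 = 459594.63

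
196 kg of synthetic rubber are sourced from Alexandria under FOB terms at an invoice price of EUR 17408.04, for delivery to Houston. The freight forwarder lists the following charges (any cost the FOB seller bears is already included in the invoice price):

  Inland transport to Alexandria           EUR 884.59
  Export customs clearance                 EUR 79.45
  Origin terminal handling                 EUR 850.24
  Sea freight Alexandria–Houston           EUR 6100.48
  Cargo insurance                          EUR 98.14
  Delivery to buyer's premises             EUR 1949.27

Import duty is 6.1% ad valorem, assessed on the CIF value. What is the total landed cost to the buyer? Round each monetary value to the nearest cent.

Total landed cost: EUR 26995.94

FOB: the seller bears costs until goods are on board at the origin port; the buyer bears freight, insurance and all costs thereafter.
Already in the invoice (seller's account under FOB): inland to port, export clearance, origin terminal — exclude.
CIF value = FOB price + freight + insurance = 17408.04 + 6100.48 + 98.14 = 23606.66
Import duty = 23606.66 × 6.1% = 1440.01
Buyer bears: freight 6100.48 + insurance 98.14 + delivery 1949.27 + duty 1440.01 = 9587.90
Landed cost = invoice 17408.04 + 9587.90 = 26995.94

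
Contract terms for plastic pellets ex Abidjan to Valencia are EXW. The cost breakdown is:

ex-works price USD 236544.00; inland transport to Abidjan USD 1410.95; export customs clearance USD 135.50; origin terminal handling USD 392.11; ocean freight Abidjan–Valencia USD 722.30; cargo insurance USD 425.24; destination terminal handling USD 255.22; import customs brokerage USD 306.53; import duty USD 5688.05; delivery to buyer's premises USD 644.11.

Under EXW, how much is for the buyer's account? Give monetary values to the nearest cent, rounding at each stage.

EXW: the seller makes goods available at their premises; the buyer bears all onward costs.
Seller's account: goods 236544.00 = 236544.00
Buyer's account: inland to port 1410.95 + export clearance 135.50 + origin terminal 392.11 + freight 722.30 + insurance 425.24 + destination terminal 255.22 + brokerage 306.53 + duty 5688.05 + delivery 644.11 = 9980.01

Buyer's account: USD 9980.01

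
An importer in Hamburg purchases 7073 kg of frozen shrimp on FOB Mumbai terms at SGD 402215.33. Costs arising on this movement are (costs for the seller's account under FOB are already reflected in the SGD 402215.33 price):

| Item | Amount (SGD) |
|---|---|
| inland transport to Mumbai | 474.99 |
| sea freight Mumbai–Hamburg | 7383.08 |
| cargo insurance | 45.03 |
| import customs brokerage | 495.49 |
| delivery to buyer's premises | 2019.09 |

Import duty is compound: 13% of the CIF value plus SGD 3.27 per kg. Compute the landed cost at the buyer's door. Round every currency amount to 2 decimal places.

FOB: the seller bears costs until goods are on board at the origin port; the buyer bears freight, insurance and all costs thereafter.
Already in the invoice (seller's account under FOB): inland to port — exclude.
CIF value = FOB price + freight + insurance = 402215.33 + 7383.08 + 45.03 = 409643.44
Ad valorem component: 409643.44 × 13% = 53253.65
Specific component: 7073 × 3.27 = 23128.71
Import duty = 53253.65 + 23128.71 = 76382.36
Buyer bears: freight 7383.08 + insurance 45.03 + brokerage 495.49 + delivery 2019.09 + duty 76382.36 = 86325.05
Landed cost = invoice 402215.33 + 86325.05 = 488540.38

Total landed cost: SGD 488540.38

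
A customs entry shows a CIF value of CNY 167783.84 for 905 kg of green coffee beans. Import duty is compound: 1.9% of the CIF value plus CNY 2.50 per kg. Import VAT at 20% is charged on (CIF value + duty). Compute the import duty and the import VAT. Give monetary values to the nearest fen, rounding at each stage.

Ad valorem component: 167783.84 × 1.9% = 3187.89
Specific component: 905 × 2.50 = 2262.50
Import duty = 3187.89 + 2262.50 = 5450.39
VAT base = CIF + duty = 167783.84 + 5450.39 = 173234.23
Import VAT = 173234.23 × 20% = 34646.85

Import duty: CNY 5450.39; import VAT: CNY 34646.85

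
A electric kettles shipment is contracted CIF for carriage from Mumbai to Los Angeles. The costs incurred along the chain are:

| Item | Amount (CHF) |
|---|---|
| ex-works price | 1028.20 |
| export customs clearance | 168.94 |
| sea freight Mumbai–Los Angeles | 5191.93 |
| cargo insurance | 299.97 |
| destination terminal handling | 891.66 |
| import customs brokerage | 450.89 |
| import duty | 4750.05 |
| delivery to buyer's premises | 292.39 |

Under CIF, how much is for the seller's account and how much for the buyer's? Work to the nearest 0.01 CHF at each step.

Seller: CHF 6689.04; buyer: CHF 6384.99

CIF: the seller pays costs through ocean freight and marine insurance to the destination port.
Seller's account: goods 1028.20 + export clearance 168.94 + freight 5191.93 + insurance 299.97 = 6689.04
Buyer's account: destination terminal 891.66 + brokerage 450.89 + duty 4750.05 + delivery 292.39 = 6384.99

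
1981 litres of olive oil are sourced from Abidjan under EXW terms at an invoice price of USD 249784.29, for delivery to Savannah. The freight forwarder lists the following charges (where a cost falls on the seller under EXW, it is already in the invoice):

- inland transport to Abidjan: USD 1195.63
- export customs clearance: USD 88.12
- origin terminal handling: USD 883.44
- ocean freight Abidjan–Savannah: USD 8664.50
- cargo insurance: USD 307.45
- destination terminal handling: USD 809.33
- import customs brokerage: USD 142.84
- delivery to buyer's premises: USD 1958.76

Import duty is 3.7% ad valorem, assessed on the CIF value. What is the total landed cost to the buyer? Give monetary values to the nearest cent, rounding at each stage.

Total landed cost: USD 273488.53

EXW: the seller makes goods available at their premises; the buyer bears all onward costs.
CIF value = EXW price + inland to port + export clearance + origin terminal + freight + insurance = 249784.29 + 1195.63 + 88.12 + 883.44 + 8664.50 + 307.45 = 260923.43
Import duty = 260923.43 × 3.7% = 9654.17
Buyer bears: inland to port 1195.63 + export clearance 88.12 + origin terminal 883.44 + freight 8664.50 + insurance 307.45 + destination terminal 809.33 + brokerage 142.84 + delivery 1958.76 + duty 9654.17 = 23704.24
Landed cost = invoice 249784.29 + 23704.24 = 273488.53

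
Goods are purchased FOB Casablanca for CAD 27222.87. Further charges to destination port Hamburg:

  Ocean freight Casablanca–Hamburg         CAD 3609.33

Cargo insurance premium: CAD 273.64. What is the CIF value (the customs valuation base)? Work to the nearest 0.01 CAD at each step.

CIF = FOB price + freight + insurance
CIF = 27222.87 + 3609.33 + 273.64 = 31105.84

CIF value: CAD 31105.84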